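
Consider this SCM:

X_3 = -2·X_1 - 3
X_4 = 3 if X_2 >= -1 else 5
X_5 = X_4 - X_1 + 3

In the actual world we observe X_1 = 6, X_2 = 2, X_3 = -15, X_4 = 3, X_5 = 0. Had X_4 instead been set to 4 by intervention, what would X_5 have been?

1

Intervening sets X_4 = 4 and removes its equation (X_4 = 3 if X_2 >= -1 else 5).
X_5 = X_4 - X_1 + 3  [with X_4=4, X_1=6]  = 1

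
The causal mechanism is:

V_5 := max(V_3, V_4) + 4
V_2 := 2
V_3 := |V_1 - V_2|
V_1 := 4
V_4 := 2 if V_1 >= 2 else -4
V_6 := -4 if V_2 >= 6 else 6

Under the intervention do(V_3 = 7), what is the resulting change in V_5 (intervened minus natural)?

do(V_3=7) replaces the equation V_3 := |V_1 - V_2| with the constant V_3 = 7.
V_4 = 2 if V_1 >= 2 else -4  [with V_1=4]  = 2
V_5 = max(V_3, V_4) + 4  [with V_3=7, V_4=2]  = 11
Without intervention: V_3 = |V_1 - V_2|  [with V_1=4, V_2=2]  = 2; V_4 = 2 if V_1 >= 2 else -4  [with V_1=4]  = 2; V_5 = max(V_3, V_4) + 4  [with V_3=2, V_4=2]  = 6.
Change = 11 − 6 = 5.

5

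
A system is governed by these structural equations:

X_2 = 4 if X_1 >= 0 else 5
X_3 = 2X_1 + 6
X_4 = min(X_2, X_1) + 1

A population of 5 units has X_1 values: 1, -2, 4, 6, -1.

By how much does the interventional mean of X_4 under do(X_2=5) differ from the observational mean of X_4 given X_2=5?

Every unit gets X_2=5 under the intervention. X_4 values become 2, -1, 5, 6, 0; E[X_4|do(X_2=5)] = 2.4.
E[X_4|X_2=5] averages over only the 2 units with X_2=5 (X_1 = -2, -1): X_4 = -1, 0, mean -0.5.
Difference = 2.4 − (-0.5) = 2.9.

2.9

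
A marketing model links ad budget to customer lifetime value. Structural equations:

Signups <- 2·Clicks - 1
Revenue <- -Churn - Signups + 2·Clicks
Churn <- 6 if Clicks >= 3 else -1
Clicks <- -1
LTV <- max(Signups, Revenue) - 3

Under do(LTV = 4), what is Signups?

-3

Under do(LTV=4), the mechanism LTV <- max(Signups, Revenue) - 3 is discarded; LTV is fixed at 4.
No directed path runs from LTV to Signups, so Signups keeps its natural value.
Signups = 2·Clicks - 1  [with Clicks=-1]  = -3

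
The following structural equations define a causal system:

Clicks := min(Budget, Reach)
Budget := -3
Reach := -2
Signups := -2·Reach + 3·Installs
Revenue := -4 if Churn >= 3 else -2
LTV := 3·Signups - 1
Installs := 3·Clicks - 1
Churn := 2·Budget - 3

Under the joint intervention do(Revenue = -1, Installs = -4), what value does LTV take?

The joint intervention fixes Revenue = -1, Installs = -4, removing each variable's own equation.
Signups = -2·Reach + 3·Installs  [with Reach=-2, Installs=-4]  = -8
LTV = 3·Signups - 1  [with Signups=-8]  = -25

-25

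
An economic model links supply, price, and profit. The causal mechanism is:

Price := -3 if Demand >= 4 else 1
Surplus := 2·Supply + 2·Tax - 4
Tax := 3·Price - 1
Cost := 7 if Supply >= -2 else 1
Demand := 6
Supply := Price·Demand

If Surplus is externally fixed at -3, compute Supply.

do(Surplus=-3) replaces the equation Surplus := 2·Supply + 2·Tax - 4 with the constant Surplus = -3.
Supply is not downstream of the intervention, so its value is determined by the original equations.
Price = -3 if Demand >= 4 else 1  [with Demand=6]  = -3
Supply = Price·Demand  [with Price=-3, Demand=6]  = -18

-18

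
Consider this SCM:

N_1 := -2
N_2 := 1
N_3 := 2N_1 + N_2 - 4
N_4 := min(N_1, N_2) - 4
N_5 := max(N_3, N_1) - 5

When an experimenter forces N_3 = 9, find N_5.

do(N_3=9) replaces the equation N_3 := 2N_1 + N_2 - 4 with the constant N_3 = 9.
N_5 = max(N_3, N_1) - 5  [with N_3=9, N_1=-2]  = 4

4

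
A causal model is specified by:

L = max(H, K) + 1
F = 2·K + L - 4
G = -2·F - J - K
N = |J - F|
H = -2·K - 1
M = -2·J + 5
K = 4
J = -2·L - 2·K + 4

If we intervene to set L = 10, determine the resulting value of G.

-8

The intervention breaks the incoming arrows to L: L = max(H, K) + 1 no longer applies, and L = 10.
F = 2·K + L - 4  [with K=4, L=10]  = 14
J = -2·L - 2·K + 4  [with L=10, K=4]  = -24
G = -2·F - J - K  [with F=14, J=-24, K=4]  = -8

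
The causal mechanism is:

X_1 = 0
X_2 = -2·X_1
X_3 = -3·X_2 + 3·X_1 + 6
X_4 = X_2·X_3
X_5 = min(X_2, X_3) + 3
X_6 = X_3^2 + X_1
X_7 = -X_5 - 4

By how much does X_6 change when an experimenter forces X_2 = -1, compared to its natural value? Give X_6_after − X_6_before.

Under do(X_2=-1), the mechanism X_2 = -2·X_1 is discarded; X_2 is fixed at -1.
X_3 = -3·X_2 + 3·X_1 + 6  [with X_2=-1, X_1=0]  = 9
X_6 = X_3^2 + X_1  [with X_3=9, X_1=0]  = 81
Without intervention: X_2 = -2·X_1  [with X_1=0]  = 0; X_3 = -3·X_2 + 3·X_1 + 6  [with X_2=0, X_1=0]  = 6; X_6 = X_3^2 + X_1  [with X_3=6, X_1=0]  = 36.
Change = 81 − 36 = 45.

45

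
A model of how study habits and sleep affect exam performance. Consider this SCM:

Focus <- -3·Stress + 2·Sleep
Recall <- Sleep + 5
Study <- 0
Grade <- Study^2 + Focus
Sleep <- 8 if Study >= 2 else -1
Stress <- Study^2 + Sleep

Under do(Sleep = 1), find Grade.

Under do(Sleep=1), the mechanism Sleep <- 8 if Study >= 2 else -1 is discarded; Sleep is fixed at 1.
Stress = Study^2 + Sleep  [with Study=0, Sleep=1]  = 1
Focus = -3·Stress + 2·Sleep  [with Stress=1, Sleep=1]  = -1
Grade = Study^2 + Focus  [with Study=0, Focus=-1]  = -1

-1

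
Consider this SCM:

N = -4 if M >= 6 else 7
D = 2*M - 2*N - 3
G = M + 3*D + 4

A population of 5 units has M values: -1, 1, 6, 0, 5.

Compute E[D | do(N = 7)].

Under do(N=7), N's equation is replaced by N=7 for every unit. Per-unit D: -19, -15, -5, -17, -7. Mean = -12.6.

-12.6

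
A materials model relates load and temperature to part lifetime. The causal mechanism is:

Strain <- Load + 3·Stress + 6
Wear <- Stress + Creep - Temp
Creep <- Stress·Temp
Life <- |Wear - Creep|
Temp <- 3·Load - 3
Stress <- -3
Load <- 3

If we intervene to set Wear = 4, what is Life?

Intervening sets Wear = 4 and removes its equation (Wear <- Stress + Creep - Temp).
Temp = 3·Load - 3  [with Load=3]  = 6
Creep = Stress·Temp  [with Stress=-3, Temp=6]  = -18
Life = |Wear - Creep|  [with Wear=4, Creep=-18]  = 22

22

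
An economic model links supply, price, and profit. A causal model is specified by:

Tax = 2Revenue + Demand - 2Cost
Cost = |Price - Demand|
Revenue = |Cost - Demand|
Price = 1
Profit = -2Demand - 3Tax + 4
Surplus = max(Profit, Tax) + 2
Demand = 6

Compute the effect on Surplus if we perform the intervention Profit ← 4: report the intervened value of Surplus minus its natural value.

6

Intervening sets Profit = 4 and removes its equation (Profit = -2Demand - 3Tax + 4).
Cost = |Price - Demand|  [with Price=1, Demand=6]  = 5
Revenue = |Cost - Demand|  [with Cost=5, Demand=6]  = 1
Tax = 2Revenue + Demand - 2Cost  [with Revenue=1, Demand=6, Cost=5]  = -2
Surplus = max(Profit, Tax) + 2  [with Profit=4, Tax=-2]  = 6
Without intervention: Cost = |Price - Demand|  [with Price=1, Demand=6]  = 5; Revenue = |Cost - Demand|  [with Cost=5, Demand=6]  = 1; Tax = 2Revenue + Demand - 2Cost  [with Revenue=1, Demand=6, Cost=5]  = -2; Profit = -2Demand - 3Tax + 4  [with Demand=6, Tax=-2]  = -2; Surplus = max(Profit, Tax) + 2  [with Profit=-2, Tax=-2]  = 0.
Change = 6 − 0 = 6.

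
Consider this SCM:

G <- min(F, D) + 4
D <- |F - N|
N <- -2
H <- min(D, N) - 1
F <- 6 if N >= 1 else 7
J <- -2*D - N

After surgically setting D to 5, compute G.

do(D=5) replaces the equation D <- |F - N| with the constant D = 5.
F = 6 if N >= 1 else 7  [with N=-2]  = 7
G = min(F, D) + 4  [with F=7, D=5]  = 9

9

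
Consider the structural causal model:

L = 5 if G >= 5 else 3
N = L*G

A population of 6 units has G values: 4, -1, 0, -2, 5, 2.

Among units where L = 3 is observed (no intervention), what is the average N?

1.8

E[N|L=3] averages over only the 5 units with L=3 (G = 4, -1, 0, -2, 2): N = 12, -3, 0, -6, 6, mean 1.8.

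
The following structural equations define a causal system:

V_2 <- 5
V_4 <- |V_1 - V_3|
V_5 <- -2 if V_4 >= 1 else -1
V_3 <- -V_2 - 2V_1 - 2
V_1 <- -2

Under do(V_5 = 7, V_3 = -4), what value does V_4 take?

Under do(V_5 = 7, V_3 = -4), each intervened variable's structural equation is replaced by its fixed value.
V_4 = |V_1 - V_3|  [with V_1=-2, V_3=-4]  = 2

2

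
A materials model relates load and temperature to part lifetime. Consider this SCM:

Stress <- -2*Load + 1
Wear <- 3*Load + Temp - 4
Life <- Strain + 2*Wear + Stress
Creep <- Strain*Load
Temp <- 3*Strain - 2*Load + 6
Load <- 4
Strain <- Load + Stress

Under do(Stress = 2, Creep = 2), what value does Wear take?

24

Setting Stress = 2, Creep = 2 by intervention discards those variables' equations.
Strain = Load + Stress  [with Load=4, Stress=2]  = 6
Temp = 3*Strain - 2*Load + 6  [with Strain=6, Load=4]  = 16
Wear = 3*Load + Temp - 4  [with Load=4, Temp=16]  = 24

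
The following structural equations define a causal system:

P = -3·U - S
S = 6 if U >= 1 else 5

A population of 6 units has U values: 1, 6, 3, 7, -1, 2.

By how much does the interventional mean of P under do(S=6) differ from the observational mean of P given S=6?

2.4

do(S=6) breaks S's dependence on U. With S=6 fixed, P across the units is -9, -24, -15, -27, -3, -12, mean -15.
E[P|S=6] averages over only the 5 units with S=6 (U = 1, 6, 3, 7, 2): P = -9, -24, -15, -27, -12, mean -17.4.
Difference = -15 − (-17.4) = 2.4.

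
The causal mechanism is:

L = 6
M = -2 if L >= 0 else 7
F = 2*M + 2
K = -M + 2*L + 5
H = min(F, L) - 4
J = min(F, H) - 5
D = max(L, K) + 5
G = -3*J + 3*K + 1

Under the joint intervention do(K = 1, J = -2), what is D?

11

Setting K = 1, J = -2 by intervention discards those variables' equations.
D = max(L, K) + 5  [with L=6, K=1]  = 11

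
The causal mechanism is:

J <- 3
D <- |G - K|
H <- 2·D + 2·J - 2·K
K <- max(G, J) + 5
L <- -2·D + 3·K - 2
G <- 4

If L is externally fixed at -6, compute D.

5

do(L=-6) replaces the equation L <- -2·D + 3·K - 2 with the constant L = -6.
No directed path runs from L to D, so D keeps its natural value.
K = max(G, J) + 5  [with G=4, J=3]  = 9
D = |G - K|  [with G=4, K=9]  = 5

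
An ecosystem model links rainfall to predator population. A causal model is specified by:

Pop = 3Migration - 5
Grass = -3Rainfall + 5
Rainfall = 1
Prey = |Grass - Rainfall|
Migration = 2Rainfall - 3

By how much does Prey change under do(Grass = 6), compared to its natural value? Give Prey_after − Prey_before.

4

The intervention breaks the incoming arrows to Grass: Grass = -3Rainfall + 5 no longer applies, and Grass = 6.
Prey = |Grass - Rainfall|  [with Grass=6, Rainfall=1]  = 5
Without intervention: Grass = -3Rainfall + 5  [with Rainfall=1]  = 2; Prey = |Grass - Rainfall|  [with Grass=2, Rainfall=1]  = 1.
Change = 5 − 1 = 4.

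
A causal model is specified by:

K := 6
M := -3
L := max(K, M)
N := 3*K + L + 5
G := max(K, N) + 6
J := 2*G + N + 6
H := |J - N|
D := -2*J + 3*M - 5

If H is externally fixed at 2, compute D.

-224

do(H=2) replaces the equation H := |J - N| with the constant H = 2.
D is not downstream of the intervention, so its value is determined by the original equations.
L = max(K, M)  [with K=6, M=-3]  = 6
N = 3*K + L + 5  [with K=6, L=6]  = 29
G = max(K, N) + 6  [with K=6, N=29]  = 35
J = 2*G + N + 6  [with G=35, N=29]  = 105
D = -2*J + 3*M - 5  [with J=105, M=-3]  = -224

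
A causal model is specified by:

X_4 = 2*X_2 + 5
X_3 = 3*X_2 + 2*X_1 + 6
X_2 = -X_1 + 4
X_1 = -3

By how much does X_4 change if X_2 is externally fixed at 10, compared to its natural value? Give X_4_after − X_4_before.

6

Under do(X_2=10), the mechanism X_2 = -X_1 + 4 is discarded; X_2 is fixed at 10.
X_4 = 2*X_2 + 5  [with X_2=10]  = 25
Without intervention: X_2 = -X_1 + 4  [with X_1=-3]  = 7; X_4 = 2*X_2 + 5  [with X_2=7]  = 19.
Change = 25 − 19 = 6.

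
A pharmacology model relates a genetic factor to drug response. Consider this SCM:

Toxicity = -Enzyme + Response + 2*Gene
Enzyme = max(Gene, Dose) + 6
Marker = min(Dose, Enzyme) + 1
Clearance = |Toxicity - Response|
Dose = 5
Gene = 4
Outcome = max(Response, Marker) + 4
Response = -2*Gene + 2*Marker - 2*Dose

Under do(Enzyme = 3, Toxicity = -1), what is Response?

-10

The joint intervention fixes Enzyme = 3, Toxicity = -1, removing each variable's own equation.
Marker = min(Dose, Enzyme) + 1  [with Dose=5, Enzyme=3]  = 4
Response = -2*Gene + 2*Marker - 2*Dose  [with Gene=4, Marker=4, Dose=5]  = -10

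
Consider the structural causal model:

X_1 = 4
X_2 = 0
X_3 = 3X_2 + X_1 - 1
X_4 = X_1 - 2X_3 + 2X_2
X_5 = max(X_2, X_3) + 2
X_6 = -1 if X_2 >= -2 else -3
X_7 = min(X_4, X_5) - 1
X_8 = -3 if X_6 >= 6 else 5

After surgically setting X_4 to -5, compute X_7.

-6

The intervention breaks the incoming arrows to X_4: X_4 = X_1 - 2X_3 + 2X_2 no longer applies, and X_4 = -5.
X_3 = 3X_2 + X_1 - 1  [with X_2=0, X_1=4]  = 3
X_5 = max(X_2, X_3) + 2  [with X_2=0, X_3=3]  = 5
X_7 = min(X_4, X_5) - 1  [with X_4=-5, X_5=5]  = -6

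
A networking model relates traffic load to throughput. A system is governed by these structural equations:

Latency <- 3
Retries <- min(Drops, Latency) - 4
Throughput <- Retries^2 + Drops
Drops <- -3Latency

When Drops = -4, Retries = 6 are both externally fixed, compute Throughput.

32

Setting Drops = -4, Retries = 6 by intervention discards those variables' equations.
Throughput = Retries^2 + Drops  [with Retries=6, Drops=-4]  = 32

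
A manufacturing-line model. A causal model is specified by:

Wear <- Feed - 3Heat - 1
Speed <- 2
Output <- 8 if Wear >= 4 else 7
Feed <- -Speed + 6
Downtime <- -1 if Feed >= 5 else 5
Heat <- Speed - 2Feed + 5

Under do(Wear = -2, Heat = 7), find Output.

The joint intervention fixes Wear = -2, Heat = 7, removing each variable's own equation.
Output = 8 if Wear >= 4 else 7  [with Wear=-2]  = 7

7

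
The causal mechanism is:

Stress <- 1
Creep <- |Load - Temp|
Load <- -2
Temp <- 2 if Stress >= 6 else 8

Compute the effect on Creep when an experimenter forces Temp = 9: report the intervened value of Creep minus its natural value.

1

The intervention breaks the incoming arrows to Temp: Temp <- 2 if Stress >= 6 else 8 no longer applies, and Temp = 9.
Creep = |Load - Temp|  [with Load=-2, Temp=9]  = 11
Without intervention: Temp = 2 if Stress >= 6 else 8  [with Stress=1]  = 8; Creep = |Load - Temp|  [with Load=-2, Temp=8]  = 10.
Change = 11 − 10 = 1.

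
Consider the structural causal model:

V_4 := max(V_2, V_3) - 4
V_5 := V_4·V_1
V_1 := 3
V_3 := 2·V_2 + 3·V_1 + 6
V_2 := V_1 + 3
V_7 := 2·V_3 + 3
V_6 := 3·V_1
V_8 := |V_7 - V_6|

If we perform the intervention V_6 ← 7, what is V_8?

50

Intervening sets V_6 = 7 and removes its equation (V_6 := 3·V_1).
V_2 = V_1 + 3  [with V_1=3]  = 6
V_3 = 2·V_2 + 3·V_1 + 6  [with V_2=6, V_1=3]  = 27
V_7 = 2·V_3 + 3  [with V_3=27]  = 57
V_8 = |V_7 - V_6|  [with V_7=57, V_6=7]  = 50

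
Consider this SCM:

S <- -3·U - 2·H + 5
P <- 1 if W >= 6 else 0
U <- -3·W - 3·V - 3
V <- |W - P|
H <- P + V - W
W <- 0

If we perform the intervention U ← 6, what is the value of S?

-13

The intervention breaks the incoming arrows to U: U <- -3·W - 3·V - 3 no longer applies, and U = 6.
P = 1 if W >= 6 else 0  [with W=0]  = 0
V = |W - P|  [with W=0, P=0]  = 0
H = P + V - W  [with P=0, V=0, W=0]  = 0
S = -3·U - 2·H + 5  [with U=6, H=0]  = -13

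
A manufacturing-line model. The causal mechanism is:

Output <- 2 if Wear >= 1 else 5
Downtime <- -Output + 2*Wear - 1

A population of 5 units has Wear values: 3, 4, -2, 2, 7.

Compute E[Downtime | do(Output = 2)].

Every unit gets Output=2 under the intervention. Downtime values become 3, 5, -7, 1, 11; E[Downtime|do(Output=2)] = 2.6.

2.6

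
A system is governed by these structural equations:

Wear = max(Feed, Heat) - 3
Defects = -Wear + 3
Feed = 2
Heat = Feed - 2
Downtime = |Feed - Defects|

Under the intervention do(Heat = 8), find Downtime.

do(Heat=8) replaces the equation Heat = Feed - 2 with the constant Heat = 8.
Wear = max(Feed, Heat) - 3  [with Feed=2, Heat=8]  = 5
Defects = -Wear + 3  [with Wear=5]  = -2
Downtime = |Feed - Defects|  [with Feed=2, Defects=-2]  = 4

4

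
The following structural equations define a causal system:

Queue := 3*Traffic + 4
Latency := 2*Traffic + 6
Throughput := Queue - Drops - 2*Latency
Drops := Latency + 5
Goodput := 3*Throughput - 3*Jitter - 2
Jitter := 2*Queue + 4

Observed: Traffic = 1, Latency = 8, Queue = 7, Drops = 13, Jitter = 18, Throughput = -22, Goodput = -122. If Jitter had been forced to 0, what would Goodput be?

Under do(Jitter=0), the mechanism Jitter := 2*Queue + 4 is discarded; Jitter is fixed at 0.
Latency = 2*Traffic + 6  [with Traffic=1]  = 8
Queue = 3*Traffic + 4  [with Traffic=1]  = 7
Drops = Latency + 5  [with Latency=8]  = 13
Throughput = Queue - Drops - 2*Latency  [with Queue=7, Drops=13, Latency=8]  = -22
Goodput = 3*Throughput - 3*Jitter - 2  [with Throughput=-22, Jitter=0]  = -68

-68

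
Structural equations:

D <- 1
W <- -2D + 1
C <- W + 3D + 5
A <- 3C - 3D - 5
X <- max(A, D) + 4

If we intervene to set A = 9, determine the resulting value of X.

Intervening sets A = 9 and removes its equation (A <- 3C - 3D - 5).
X = max(A, D) + 4  [with A=9, D=1]  = 13

13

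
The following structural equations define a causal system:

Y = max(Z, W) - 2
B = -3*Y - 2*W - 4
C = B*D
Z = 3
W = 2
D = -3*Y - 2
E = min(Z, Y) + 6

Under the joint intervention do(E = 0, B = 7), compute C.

-35

Under do(E = 0, B = 7), each intervened variable's structural equation is replaced by its fixed value.
Y = max(Z, W) - 2  [with Z=3, W=2]  = 1
D = -3*Y - 2  [with Y=1]  = -5
C = B*D  [with B=7, D=-5]  = -35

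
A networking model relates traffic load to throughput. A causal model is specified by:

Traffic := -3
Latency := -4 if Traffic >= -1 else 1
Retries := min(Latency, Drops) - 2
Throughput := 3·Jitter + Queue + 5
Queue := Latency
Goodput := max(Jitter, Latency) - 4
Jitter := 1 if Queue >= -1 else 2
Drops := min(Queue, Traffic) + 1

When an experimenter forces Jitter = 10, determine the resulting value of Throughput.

36

Intervening sets Jitter = 10 and removes its equation (Jitter := 1 if Queue >= -1 else 2).
Latency = -4 if Traffic >= -1 else 1  [with Traffic=-3]  = 1
Queue = Latency  [with Latency=1]  = 1
Throughput = 3·Jitter + Queue + 5  [with Jitter=10, Queue=1]  = 36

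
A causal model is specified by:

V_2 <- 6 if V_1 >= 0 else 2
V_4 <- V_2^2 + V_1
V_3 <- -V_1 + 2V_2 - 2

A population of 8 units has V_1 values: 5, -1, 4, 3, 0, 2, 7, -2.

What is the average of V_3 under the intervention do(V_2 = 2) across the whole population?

-0.25

do(V_2=2) breaks V_2's dependence on V_1. With V_2=2 fixed, V_3 across the units is -3, 3, -2, -1, 2, 0, -5, 4, mean -0.25.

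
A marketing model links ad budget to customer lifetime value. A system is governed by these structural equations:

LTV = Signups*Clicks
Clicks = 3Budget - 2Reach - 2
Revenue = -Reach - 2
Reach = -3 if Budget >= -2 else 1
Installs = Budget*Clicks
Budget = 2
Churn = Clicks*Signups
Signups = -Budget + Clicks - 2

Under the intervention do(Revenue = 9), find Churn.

Intervening sets Revenue = 9 and removes its equation (Revenue = -Reach - 2).
Since Churn is not a descendant of the intervened variable, it is unaffected.
Reach = -3 if Budget >= -2 else 1  [with Budget=2]  = -3
Clicks = 3Budget - 2Reach - 2  [with Budget=2, Reach=-3]  = 10
Signups = -Budget + Clicks - 2  [with Budget=2, Clicks=10]  = 6
Churn = Clicks*Signups  [with Clicks=10, Signups=6]  = 60

60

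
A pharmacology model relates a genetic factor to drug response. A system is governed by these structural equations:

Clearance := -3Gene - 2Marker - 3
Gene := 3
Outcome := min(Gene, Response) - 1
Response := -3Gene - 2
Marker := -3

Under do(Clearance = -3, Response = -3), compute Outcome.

The joint intervention fixes Clearance = -3, Response = -3, removing each variable's own equation.
Outcome = min(Gene, Response) - 1  [with Gene=3, Response=-3]  = -4

-4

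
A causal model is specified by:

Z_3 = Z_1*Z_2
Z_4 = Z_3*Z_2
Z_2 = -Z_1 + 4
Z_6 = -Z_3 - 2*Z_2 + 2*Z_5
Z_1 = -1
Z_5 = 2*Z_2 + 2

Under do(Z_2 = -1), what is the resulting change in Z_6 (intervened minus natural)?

Under do(Z_2=-1), the mechanism Z_2 = -Z_1 + 4 is discarded; Z_2 is fixed at -1.
Z_3 = Z_1*Z_2  [with Z_1=-1, Z_2=-1]  = 1
Z_5 = 2*Z_2 + 2  [with Z_2=-1]  = 0
Z_6 = -Z_3 - 2*Z_2 + 2*Z_5  [with Z_3=1, Z_2=-1, Z_5=0]  = 1
Without intervention: Z_2 = -Z_1 + 4  [with Z_1=-1]  = 5; Z_3 = Z_1*Z_2  [with Z_1=-1, Z_2=5]  = -5; Z_5 = 2*Z_2 + 2  [with Z_2=5]  = 12; Z_6 = -Z_3 - 2*Z_2 + 2*Z_5  [with Z_3=-5, Z_2=5, Z_5=12]  = 19.
Change = 1 − 19 = -18.

-18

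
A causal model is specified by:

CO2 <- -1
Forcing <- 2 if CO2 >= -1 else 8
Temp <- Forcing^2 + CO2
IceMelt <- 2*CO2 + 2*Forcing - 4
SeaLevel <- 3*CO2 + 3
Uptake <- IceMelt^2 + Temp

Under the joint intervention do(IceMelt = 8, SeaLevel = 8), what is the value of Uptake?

The joint intervention fixes IceMelt = 8, SeaLevel = 8, removing each variable's own equation.
Forcing = 2 if CO2 >= -1 else 8  [with CO2=-1]  = 2
Temp = Forcing^2 + CO2  [with Forcing=2, CO2=-1]  = 3
Uptake = IceMelt^2 + Temp  [with IceMelt=8, Temp=3]  = 67

67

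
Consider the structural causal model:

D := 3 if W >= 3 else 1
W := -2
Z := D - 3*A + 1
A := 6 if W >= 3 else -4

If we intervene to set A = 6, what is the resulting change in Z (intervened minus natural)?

Under do(A=6), the mechanism A := 6 if W >= 3 else -4 is discarded; A is fixed at 6.
D = 3 if W >= 3 else 1  [with W=-2]  = 1
Z = D - 3*A + 1  [with D=1, A=6]  = -16
Without intervention: A = 6 if W >= 3 else -4  [with W=-2]  = -4; D = 3 if W >= 3 else 1  [with W=-2]  = 1; Z = D - 3*A + 1  [with D=1, A=-4]  = 14.
Change = -16 − 14 = -30.

-30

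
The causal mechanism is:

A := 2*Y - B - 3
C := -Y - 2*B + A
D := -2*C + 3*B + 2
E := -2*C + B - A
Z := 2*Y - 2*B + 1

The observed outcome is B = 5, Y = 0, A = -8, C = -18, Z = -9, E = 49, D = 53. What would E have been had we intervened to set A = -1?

The intervention breaks the incoming arrows to A: A := 2*Y - B - 3 no longer applies, and A = -1.
C = -Y - 2*B + A  [with Y=0, B=5, A=-1]  = -11
E = -2*C + B - A  [with C=-11, B=5, A=-1]  = 28

28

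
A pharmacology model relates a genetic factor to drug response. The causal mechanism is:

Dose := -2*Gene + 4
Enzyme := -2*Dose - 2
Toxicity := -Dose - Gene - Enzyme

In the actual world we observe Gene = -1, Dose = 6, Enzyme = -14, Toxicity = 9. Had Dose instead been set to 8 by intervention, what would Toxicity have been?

Under do(Dose=8), the mechanism Dose := -2*Gene + 4 is discarded; Dose is fixed at 8.
Enzyme = -2*Dose - 2  [with Dose=8]  = -18
Toxicity = -Dose - Gene - Enzyme  [with Dose=8, Gene=-1, Enzyme=-18]  = 11

11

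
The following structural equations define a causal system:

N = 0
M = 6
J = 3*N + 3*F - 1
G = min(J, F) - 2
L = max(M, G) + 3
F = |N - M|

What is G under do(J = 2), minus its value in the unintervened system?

Intervening sets J = 2 and removes its equation (J = 3*N + 3*F - 1).
F = |N - M|  [with N=0, M=6]  = 6
G = min(J, F) - 2  [with J=2, F=6]  = 0
Without intervention: F = |N - M|  [with N=0, M=6]  = 6; J = 3*N + 3*F - 1  [with N=0, F=6]  = 17; G = min(J, F) - 2  [with J=17, F=6]  = 4.
Change = 0 − 4 = -4.

-4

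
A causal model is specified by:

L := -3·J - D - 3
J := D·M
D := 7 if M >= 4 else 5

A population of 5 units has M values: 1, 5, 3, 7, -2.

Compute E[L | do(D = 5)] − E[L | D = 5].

-32

Every unit gets D=5 under the intervention. L values become -23, -83, -53, -113, 22; E[L|do(D=5)] = -50.
Observing D=5 restricts to units where D's equation naturally yields 5: M ∈ {1, 3, -2}. In that subpopulation L = -23, -53, 22, mean -18.
Difference = -50 − (-18) = -32.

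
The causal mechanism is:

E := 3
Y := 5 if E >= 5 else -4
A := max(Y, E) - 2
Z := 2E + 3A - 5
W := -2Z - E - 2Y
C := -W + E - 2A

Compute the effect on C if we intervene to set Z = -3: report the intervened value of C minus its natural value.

-14

Under do(Z=-3), the mechanism Z := 2E + 3A - 5 is discarded; Z is fixed at -3.
Y = 5 if E >= 5 else -4  [with E=3]  = -4
A = max(Y, E) - 2  [with Y=-4, E=3]  = 1
W = -2Z - E - 2Y  [with Z=-3, E=3, Y=-4]  = 11
C = -W + E - 2A  [with W=11, E=3, A=1]  = -10
Without intervention: Y = 5 if E >= 5 else -4  [with E=3]  = -4; A = max(Y, E) - 2  [with Y=-4, E=3]  = 1; Z = 2E + 3A - 5  [with E=3, A=1]  = 4; W = -2Z - E - 2Y  [with Z=4, E=3, Y=-4]  = -3; C = -W + E - 2A  [with W=-3, E=3, A=1]  = 4.
Change = -10 − 4 = -14.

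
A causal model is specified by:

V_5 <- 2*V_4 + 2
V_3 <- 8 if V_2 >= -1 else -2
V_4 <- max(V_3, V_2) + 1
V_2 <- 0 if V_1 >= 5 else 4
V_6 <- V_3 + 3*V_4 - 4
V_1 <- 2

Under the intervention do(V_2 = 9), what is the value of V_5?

22

do(V_2=9) replaces the equation V_2 <- 0 if V_1 >= 5 else 4 with the constant V_2 = 9.
V_3 = 8 if V_2 >= -1 else -2  [with V_2=9]  = 8
V_4 = max(V_3, V_2) + 1  [with V_3=8, V_2=9]  = 10
V_5 = 2*V_4 + 2  [with V_4=10]  = 22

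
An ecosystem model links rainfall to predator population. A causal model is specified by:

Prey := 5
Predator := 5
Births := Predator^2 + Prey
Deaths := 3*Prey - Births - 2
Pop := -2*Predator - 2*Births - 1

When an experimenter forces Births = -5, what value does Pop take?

-1

do(Births=-5) replaces the equation Births := Predator^2 + Prey with the constant Births = -5.
Pop = -2*Predator - 2*Births - 1  [with Predator=5, Births=-5]  = -1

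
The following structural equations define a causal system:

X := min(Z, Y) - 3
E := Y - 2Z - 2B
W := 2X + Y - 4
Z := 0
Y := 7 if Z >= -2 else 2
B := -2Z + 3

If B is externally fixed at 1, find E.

5

The intervention breaks the incoming arrows to B: B := -2Z + 3 no longer applies, and B = 1.
Y = 7 if Z >= -2 else 2  [with Z=0]  = 7
E = Y - 2Z - 2B  [with Y=7, Z=0, B=1]  = 5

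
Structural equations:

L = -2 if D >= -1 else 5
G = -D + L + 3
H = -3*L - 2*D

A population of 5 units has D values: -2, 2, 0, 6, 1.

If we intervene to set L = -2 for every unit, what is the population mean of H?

Every unit gets L=-2 under the intervention. H values become 10, 2, 6, -6, 4; E[H|do(L=-2)] = 3.2.

3.2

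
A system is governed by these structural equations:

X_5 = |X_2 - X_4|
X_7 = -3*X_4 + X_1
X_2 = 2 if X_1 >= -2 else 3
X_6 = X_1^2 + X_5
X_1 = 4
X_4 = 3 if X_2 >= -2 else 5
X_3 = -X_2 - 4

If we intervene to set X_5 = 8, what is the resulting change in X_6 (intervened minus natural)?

The intervention breaks the incoming arrows to X_5: X_5 = |X_2 - X_4| no longer applies, and X_5 = 8.
X_6 = X_1^2 + X_5  [with X_1=4, X_5=8]  = 24
Without intervention: X_2 = 2 if X_1 >= -2 else 3  [with X_1=4]  = 2; X_4 = 3 if X_2 >= -2 else 5  [with X_2=2]  = 3; X_5 = |X_2 - X_4|  [with X_2=2, X_4=3]  = 1; X_6 = X_1^2 + X_5  [with X_1=4, X_5=1]  = 17.
Change = 24 − 17 = 7.

7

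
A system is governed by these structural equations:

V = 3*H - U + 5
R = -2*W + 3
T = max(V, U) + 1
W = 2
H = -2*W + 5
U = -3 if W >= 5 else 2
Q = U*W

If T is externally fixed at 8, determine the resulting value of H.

do(T=8) replaces the equation T = max(V, U) + 1 with the constant T = 8.
H is not downstream of the intervention, so its value is determined by the original equations.
H = -2*W + 5  [with W=2]  = 1

1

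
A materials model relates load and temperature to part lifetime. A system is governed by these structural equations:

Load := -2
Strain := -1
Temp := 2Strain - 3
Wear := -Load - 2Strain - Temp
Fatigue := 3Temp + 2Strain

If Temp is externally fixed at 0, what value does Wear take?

The intervention breaks the incoming arrows to Temp: Temp := 2Strain - 3 no longer applies, and Temp = 0.
Wear = -Load - 2Strain - Temp  [with Load=-2, Strain=-1, Temp=0]  = 4

4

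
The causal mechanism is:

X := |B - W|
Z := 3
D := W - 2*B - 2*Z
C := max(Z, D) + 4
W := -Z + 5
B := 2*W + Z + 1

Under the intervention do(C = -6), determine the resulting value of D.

-20

do(C=-6) replaces the equation C := max(Z, D) + 4 with the constant C = -6.
No directed path runs from C to D, so D keeps its natural value.
W = -Z + 5  [with Z=3]  = 2
B = 2*W + Z + 1  [with W=2, Z=3]  = 8
D = W - 2*B - 2*Z  [with W=2, B=8, Z=3]  = -20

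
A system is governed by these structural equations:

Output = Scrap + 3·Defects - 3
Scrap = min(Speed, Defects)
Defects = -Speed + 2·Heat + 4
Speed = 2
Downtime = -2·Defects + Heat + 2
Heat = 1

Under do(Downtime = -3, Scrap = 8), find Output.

17

Setting Downtime = -3, Scrap = 8 by intervention discards those variables' equations.
Defects = -Speed + 2·Heat + 4  [with Speed=2, Heat=1]  = 4
Output = Scrap + 3·Defects - 3  [with Scrap=8, Defects=4]  = 17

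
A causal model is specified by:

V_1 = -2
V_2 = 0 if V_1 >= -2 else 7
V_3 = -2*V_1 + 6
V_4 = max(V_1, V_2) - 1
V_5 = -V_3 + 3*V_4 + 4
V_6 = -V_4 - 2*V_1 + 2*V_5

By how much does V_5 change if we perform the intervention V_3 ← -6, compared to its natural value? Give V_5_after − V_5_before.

16

do(V_3=-6) replaces the equation V_3 = -2*V_1 + 6 with the constant V_3 = -6.
V_2 = 0 if V_1 >= -2 else 7  [with V_1=-2]  = 0
V_4 = max(V_1, V_2) - 1  [with V_1=-2, V_2=0]  = -1
V_5 = -V_3 + 3*V_4 + 4  [with V_3=-6, V_4=-1]  = 7
Without intervention: V_2 = 0 if V_1 >= -2 else 7  [with V_1=-2]  = 0; V_3 = -2*V_1 + 6  [with V_1=-2]  = 10; V_4 = max(V_1, V_2) - 1  [with V_1=-2, V_2=0]  = -1; V_5 = -V_3 + 3*V_4 + 4  [with V_3=10, V_4=-1]  = -9.
Change = 7 − (-9) = 16.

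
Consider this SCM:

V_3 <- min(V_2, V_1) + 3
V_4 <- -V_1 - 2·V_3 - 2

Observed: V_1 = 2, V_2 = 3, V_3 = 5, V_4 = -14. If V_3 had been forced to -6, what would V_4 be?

8

The intervention breaks the incoming arrows to V_3: V_3 <- min(V_2, V_1) + 3 no longer applies, and V_3 = -6.
V_4 = -V_1 - 2·V_3 - 2  [with V_1=2, V_3=-6]  = 8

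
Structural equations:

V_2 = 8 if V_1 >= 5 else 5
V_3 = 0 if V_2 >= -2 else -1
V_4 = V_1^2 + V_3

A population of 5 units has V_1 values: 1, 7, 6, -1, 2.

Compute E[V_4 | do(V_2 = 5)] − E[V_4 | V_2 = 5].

16.2

The intervention sets V_2=5 in all 5 units regardless of V_1. Recomputing V_4 per unit gives 1, 49, 36, 1, 4; average 18.2.
E[V_4|V_2=5] averages over only the 3 units with V_2=5 (V_1 = 1, -1, 2): V_4 = 1, 1, 4, mean 2.
Difference = 18.2 − 2 = 16.2.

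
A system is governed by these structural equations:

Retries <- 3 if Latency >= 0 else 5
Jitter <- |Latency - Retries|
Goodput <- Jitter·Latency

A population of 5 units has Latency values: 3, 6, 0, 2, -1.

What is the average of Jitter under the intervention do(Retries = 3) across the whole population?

2.2

The intervention sets Retries=3 in all 5 units regardless of Latency. Recomputing Jitter per unit gives 0, 3, 3, 1, 4; average 2.2.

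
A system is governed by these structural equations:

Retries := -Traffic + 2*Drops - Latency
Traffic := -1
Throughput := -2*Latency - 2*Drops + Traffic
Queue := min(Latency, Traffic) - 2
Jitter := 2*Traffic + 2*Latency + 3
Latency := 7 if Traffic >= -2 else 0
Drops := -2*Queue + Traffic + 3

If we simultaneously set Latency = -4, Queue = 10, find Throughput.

Under do(Latency = -4, Queue = 10), each intervened variable's structural equation is replaced by its fixed value.
Drops = -2*Queue + Traffic + 3  [with Queue=10, Traffic=-1]  = -18
Throughput = -2*Latency - 2*Drops + Traffic  [with Latency=-4, Drops=-18, Traffic=-1]  = 43

43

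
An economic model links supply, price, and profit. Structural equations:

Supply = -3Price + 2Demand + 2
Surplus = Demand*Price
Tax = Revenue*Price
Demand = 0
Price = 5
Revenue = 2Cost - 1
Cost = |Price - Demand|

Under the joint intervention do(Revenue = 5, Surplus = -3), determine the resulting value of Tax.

Under do(Revenue = 5, Surplus = -3), each intervened variable's structural equation is replaced by its fixed value.
Tax = Revenue*Price  [with Revenue=5, Price=5]  = 25

25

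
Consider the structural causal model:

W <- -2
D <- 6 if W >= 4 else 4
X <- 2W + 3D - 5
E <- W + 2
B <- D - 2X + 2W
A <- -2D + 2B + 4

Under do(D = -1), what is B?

19

do(D=-1) replaces the equation D <- 6 if W >= 4 else 4 with the constant D = -1.
X = 2W + 3D - 5  [with W=-2, D=-1]  = -12
B = D - 2X + 2W  [with D=-1, X=-12, W=-2]  = 19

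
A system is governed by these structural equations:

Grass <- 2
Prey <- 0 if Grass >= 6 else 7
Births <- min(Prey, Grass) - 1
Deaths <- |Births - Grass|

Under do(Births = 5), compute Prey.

7

Under do(Births=5), the mechanism Births <- min(Prey, Grass) - 1 is discarded; Births is fixed at 5.
Since Prey is not a descendant of the intervened variable, it is unaffected.
Prey = 0 if Grass >= 6 else 7  [with Grass=2]  = 7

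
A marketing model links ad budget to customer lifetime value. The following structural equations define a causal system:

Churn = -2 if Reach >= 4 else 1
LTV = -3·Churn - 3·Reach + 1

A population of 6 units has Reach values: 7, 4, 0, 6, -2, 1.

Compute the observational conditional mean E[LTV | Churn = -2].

E[LTV|Churn=-2] averages over only the 3 units with Churn=-2 (Reach = 7, 4, 6): LTV = -14, -5, -11, mean -10.

-10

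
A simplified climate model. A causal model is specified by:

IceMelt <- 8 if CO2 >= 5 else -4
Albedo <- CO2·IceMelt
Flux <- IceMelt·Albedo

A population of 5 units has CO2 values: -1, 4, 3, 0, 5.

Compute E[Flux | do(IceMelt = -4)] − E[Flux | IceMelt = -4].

11.2

do(IceMelt=-4) breaks IceMelt's dependence on CO2. With IceMelt=-4 fixed, Flux across the units is -16, 64, 48, 0, 80, mean 35.2.
Observing IceMelt=-4 restricts to units where IceMelt's equation naturally yields -4: CO2 ∈ {-1, 4, 3, 0}. In that subpopulation Flux = -16, 64, 48, 0, mean 24.
Difference = 35.2 − 24 = 11.2.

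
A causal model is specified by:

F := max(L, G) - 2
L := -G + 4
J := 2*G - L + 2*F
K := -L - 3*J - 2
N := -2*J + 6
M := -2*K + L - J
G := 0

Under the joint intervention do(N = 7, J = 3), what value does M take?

31

Setting N = 7, J = 3 by intervention discards those variables' equations.
L = -G + 4  [with G=0]  = 4
K = -L - 3*J - 2  [with L=4, J=3]  = -15
M = -2*K + L - J  [with K=-15, L=4, J=3]  = 31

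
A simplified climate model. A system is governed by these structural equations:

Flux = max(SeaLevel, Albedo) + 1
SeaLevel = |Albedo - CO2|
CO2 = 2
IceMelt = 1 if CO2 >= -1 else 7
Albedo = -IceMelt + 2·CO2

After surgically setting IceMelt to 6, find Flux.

5

do(IceMelt=6) replaces the equation IceMelt = 1 if CO2 >= -1 else 7 with the constant IceMelt = 6.
Albedo = -IceMelt + 2·CO2  [with IceMelt=6, CO2=2]  = -2
SeaLevel = |Albedo - CO2|  [with Albedo=-2, CO2=2]  = 4
Flux = max(SeaLevel, Albedo) + 1  [with SeaLevel=4, Albedo=-2]  = 5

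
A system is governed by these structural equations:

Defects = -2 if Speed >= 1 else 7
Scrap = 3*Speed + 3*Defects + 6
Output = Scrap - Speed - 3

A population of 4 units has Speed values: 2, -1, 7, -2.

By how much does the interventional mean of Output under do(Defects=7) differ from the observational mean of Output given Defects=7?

6

Every unit gets Defects=7 under the intervention. Output values become 28, 22, 38, 20; E[Output|do(Defects=7)] = 27.
Observing Defects=7 restricts to units where Defects's equation naturally yields 7: Speed ∈ {-1, -2}. In that subpopulation Output = 22, 20, mean 21.
Difference = 27 − 21 = 6.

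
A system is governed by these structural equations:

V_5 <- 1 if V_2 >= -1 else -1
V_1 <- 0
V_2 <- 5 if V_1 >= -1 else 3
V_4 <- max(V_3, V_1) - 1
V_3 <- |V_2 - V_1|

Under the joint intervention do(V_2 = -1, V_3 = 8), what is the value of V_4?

Setting V_2 = -1, V_3 = 8 by intervention discards those variables' equations.
V_4 = max(V_3, V_1) - 1  [with V_3=8, V_1=0]  = 7

7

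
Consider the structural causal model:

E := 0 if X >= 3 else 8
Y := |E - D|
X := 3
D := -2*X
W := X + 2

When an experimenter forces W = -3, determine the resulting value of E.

0

do(W=-3) replaces the equation W := X + 2 with the constant W = -3.
E is not downstream of the intervention, so its value is determined by the original equations.
E = 0 if X >= 3 else 8  [with X=3]  = 0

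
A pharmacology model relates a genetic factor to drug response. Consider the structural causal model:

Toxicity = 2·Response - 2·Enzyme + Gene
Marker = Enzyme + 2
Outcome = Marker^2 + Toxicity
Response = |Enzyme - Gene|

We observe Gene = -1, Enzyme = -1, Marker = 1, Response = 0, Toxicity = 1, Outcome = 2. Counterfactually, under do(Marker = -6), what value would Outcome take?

37

The intervention breaks the incoming arrows to Marker: Marker = Enzyme + 2 no longer applies, and Marker = -6.
Response = |Enzyme - Gene|  [with Enzyme=-1, Gene=-1]  = 0
Toxicity = 2·Response - 2·Enzyme + Gene  [with Response=0, Enzyme=-1, Gene=-1]  = 1
Outcome = Marker^2 + Toxicity  [with Marker=-6, Toxicity=1]  = 37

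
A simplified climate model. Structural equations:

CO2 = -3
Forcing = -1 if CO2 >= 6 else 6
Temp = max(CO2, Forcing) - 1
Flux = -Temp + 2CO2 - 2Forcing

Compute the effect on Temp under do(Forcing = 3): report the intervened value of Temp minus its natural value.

The intervention breaks the incoming arrows to Forcing: Forcing = -1 if CO2 >= 6 else 6 no longer applies, and Forcing = 3.
Temp = max(CO2, Forcing) - 1  [with CO2=-3, Forcing=3]  = 2
Without intervention: Forcing = -1 if CO2 >= 6 else 6  [with CO2=-3]  = 6; Temp = max(CO2, Forcing) - 1  [with CO2=-3, Forcing=6]  = 5.
Change = 2 − 5 = -3.

-3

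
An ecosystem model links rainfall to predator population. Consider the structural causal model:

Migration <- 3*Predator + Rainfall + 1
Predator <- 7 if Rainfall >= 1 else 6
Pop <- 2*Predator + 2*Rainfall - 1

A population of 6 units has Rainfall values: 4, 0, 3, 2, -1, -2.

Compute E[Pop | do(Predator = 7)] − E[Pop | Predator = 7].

-4

Every unit gets Predator=7 under the intervention. Pop values become 21, 13, 19, 17, 11, 9; E[Pop|do(Predator=7)] = 15.
Observing Predator=7 restricts to units where Predator's equation naturally yields 7: Rainfall ∈ {4, 3, 2}. In that subpopulation Pop = 21, 19, 17, mean 19.
Difference = 15 − 19 = -4.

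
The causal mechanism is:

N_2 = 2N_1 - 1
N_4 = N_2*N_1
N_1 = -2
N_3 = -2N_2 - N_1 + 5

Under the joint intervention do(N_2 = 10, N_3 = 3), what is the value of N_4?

-20

Setting N_2 = 10, N_3 = 3 by intervention discards those variables' equations.
N_4 = N_2*N_1  [with N_2=10, N_1=-2]  = -20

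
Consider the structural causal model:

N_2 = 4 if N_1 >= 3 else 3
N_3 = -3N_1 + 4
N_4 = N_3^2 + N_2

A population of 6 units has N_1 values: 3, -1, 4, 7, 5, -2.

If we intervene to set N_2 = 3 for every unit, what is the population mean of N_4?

111

Under do(N_2=3), N_2's equation is replaced by N_2=3 for every unit. Per-unit N_4: 28, 52, 67, 292, 124, 103. Mean = 111.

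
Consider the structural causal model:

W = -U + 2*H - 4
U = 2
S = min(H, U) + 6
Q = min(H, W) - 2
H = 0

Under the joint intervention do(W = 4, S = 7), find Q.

The joint intervention fixes W = 4, S = 7, removing each variable's own equation.
Q = min(H, W) - 2  [with H=0, W=4]  = -2

-2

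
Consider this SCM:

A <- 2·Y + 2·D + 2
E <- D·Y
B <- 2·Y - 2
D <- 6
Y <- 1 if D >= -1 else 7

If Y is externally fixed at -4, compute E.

-24

The intervention breaks the incoming arrows to Y: Y <- 1 if D >= -1 else 7 no longer applies, and Y = -4.
E = D·Y  [with D=6, Y=-4]  = -24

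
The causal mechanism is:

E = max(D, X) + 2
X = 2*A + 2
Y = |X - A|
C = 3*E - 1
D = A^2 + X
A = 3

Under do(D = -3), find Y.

5

The intervention breaks the incoming arrows to D: D = A^2 + X no longer applies, and D = -3.
Y is not downstream of the intervention, so its value is determined by the original equations.
X = 2*A + 2  [with A=3]  = 8
Y = |X - A|  [with X=8, A=3]  = 5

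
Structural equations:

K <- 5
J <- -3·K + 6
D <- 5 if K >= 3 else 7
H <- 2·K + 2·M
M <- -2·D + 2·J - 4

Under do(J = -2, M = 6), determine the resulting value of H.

22

Setting J = -2, M = 6 by intervention discards those variables' equations.
H = 2·K + 2·M  [with K=5, M=6]  = 22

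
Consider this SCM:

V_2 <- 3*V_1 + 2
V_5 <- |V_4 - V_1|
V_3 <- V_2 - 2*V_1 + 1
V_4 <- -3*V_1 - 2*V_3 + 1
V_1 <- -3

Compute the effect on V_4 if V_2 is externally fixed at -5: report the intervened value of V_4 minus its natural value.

Under do(V_2=-5), the mechanism V_2 <- 3*V_1 + 2 is discarded; V_2 is fixed at -5.
V_3 = V_2 - 2*V_1 + 1  [with V_2=-5, V_1=-3]  = 2
V_4 = -3*V_1 - 2*V_3 + 1  [with V_1=-3, V_3=2]  = 6
Without intervention: V_2 = 3*V_1 + 2  [with V_1=-3]  = -7; V_3 = V_2 - 2*V_1 + 1  [with V_2=-7, V_1=-3]  = 0; V_4 = -3*V_1 - 2*V_3 + 1  [with V_1=-3, V_3=0]  = 10.
Change = 6 − 10 = -4.

-4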